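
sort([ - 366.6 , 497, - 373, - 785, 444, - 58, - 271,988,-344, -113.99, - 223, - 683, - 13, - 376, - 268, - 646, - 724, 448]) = [ - 785, - 724, -683,-646, - 376, - 373, - 366.6, - 344,- 271, - 268,  -  223, - 113.99, - 58, -13, 444  ,  448, 497, 988 ]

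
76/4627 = 76/4627 = 0.02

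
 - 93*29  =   - 2697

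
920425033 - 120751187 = 799673846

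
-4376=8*(  -  547)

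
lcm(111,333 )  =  333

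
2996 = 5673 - 2677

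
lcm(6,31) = 186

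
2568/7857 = 856/2619 = 0.33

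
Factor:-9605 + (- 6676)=  -  3^5*67^1  =  - 16281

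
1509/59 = 25 + 34/59  =  25.58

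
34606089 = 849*40761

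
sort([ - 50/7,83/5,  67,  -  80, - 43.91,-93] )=[ - 93,  -  80 ,  -  43.91, - 50/7,83/5,  67 ] 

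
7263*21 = 152523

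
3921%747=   186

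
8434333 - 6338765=2095568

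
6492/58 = 111 + 27/29 = 111.93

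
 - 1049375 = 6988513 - 8037888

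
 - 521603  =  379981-901584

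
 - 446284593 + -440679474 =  - 886964067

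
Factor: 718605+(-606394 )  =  11^1 * 101^2 = 112211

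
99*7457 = 738243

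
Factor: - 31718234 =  - 2^1*15859117^1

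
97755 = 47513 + 50242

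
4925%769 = 311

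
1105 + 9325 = 10430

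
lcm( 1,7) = 7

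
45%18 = 9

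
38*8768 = 333184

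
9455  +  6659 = 16114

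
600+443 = 1043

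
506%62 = 10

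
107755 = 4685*23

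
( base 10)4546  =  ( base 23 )8df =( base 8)10702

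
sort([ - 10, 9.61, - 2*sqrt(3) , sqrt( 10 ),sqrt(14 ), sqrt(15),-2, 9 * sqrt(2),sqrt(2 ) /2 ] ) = [ - 10, - 2*sqrt(3), - 2,sqrt(2 ) /2,sqrt( 10), sqrt(14),sqrt(15), 9.61,9*sqrt(2)] 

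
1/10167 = 1/10167 = 0.00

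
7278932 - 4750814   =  2528118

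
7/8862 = 1/1266 = 0.00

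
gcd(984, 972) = 12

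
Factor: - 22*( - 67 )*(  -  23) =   -  33902 = - 2^1*11^1*23^1*67^1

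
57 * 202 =11514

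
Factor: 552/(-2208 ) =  - 2^(- 2) = -  1/4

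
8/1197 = 8/1197 = 0.01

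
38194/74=516 + 5/37 = 516.14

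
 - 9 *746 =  - 6714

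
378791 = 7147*53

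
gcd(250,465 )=5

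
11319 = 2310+9009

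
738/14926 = 369/7463 = 0.05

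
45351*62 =2811762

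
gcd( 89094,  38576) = 2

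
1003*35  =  35105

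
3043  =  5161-2118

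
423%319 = 104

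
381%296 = 85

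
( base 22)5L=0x83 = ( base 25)56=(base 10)131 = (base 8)203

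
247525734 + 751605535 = 999131269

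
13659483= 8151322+5508161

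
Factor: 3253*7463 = 24277139= 17^1*439^1*3253^1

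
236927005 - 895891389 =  - 658964384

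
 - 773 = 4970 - 5743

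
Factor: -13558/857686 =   -  6779^1*428843^( - 1 ) = - 6779/428843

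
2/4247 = 2/4247 = 0.00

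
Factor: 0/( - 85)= 0^1  =  0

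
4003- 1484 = 2519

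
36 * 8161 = 293796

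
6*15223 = 91338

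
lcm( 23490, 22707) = 681210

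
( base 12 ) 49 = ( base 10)57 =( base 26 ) 25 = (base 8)71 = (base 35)1m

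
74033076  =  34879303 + 39153773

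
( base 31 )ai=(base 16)148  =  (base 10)328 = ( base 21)FD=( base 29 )b9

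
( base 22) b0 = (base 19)ce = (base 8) 362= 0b11110010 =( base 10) 242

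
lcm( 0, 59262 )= 0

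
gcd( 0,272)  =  272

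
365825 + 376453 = 742278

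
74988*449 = 33669612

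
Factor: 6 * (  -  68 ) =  - 2^3 * 3^1  *  17^1 = - 408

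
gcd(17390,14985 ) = 185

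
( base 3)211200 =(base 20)1ac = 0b1001100100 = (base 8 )1144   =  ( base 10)612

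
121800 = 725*168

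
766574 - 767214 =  - 640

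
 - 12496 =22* ( - 568) 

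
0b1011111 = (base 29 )38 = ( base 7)164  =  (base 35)2P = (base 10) 95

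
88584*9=797256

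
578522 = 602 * 961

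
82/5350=41/2675=0.02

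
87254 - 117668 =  - 30414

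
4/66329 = 4/66329 = 0.00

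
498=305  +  193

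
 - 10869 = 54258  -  65127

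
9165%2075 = 865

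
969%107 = 6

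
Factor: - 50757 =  - 3^1*7^1*2417^1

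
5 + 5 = 10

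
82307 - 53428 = 28879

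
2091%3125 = 2091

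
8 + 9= 17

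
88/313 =88/313=0.28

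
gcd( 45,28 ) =1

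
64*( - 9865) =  - 631360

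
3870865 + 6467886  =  10338751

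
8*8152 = 65216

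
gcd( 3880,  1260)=20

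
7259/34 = 427/2 = 213.50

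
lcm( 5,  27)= 135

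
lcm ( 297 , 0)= 0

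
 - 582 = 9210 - 9792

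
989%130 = 79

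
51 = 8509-8458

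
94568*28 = 2647904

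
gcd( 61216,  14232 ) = 8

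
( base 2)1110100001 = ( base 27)17B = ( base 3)1021102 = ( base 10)929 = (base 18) 2fb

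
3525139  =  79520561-75995422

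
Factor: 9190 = 2^1*5^1*919^1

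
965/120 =193/24 = 8.04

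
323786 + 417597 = 741383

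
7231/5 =7231/5 = 1446.20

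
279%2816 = 279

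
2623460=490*5354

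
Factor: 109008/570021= 2^4*3^1*251^ (-1) = 48/251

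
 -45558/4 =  - 22779/2= - 11389.50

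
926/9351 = 926/9351 = 0.10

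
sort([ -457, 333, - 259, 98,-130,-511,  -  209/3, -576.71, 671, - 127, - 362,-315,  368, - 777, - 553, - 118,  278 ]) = [  -  777, - 576.71, - 553, - 511 ,  -  457 , - 362, -315, - 259, - 130, -127, -118,  -  209/3,98, 278, 333 , 368,671 ] 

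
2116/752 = 2 + 153/188 = 2.81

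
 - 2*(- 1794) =3588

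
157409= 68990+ 88419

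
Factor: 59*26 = 1534 = 2^1*13^1*59^1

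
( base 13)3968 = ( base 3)102020122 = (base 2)10000000000110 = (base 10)8198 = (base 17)1B64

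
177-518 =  - 341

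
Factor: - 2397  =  -3^1 * 17^1*47^1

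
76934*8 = 615472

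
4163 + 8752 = 12915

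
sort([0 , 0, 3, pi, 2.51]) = [0, 0, 2.51, 3, pi]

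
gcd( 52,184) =4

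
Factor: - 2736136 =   -  2^3*13^1*26309^1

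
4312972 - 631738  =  3681234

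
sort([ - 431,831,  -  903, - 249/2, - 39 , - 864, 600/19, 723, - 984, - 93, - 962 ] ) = [-984, - 962, - 903, - 864, - 431,  -  249/2, - 93, - 39,600/19,723, 831 ] 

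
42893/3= 42893/3 =14297.67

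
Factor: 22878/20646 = 41/37 = 37^( - 1)*41^1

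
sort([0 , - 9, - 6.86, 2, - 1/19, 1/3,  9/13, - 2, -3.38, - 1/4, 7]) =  [ - 9, - 6.86,-3.38, - 2, - 1/4, - 1/19,0,1/3, 9/13, 2, 7 ]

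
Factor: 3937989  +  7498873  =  2^1*5718431^1  =  11436862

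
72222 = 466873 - 394651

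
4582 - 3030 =1552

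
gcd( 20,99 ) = 1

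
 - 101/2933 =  - 101/2933 = - 0.03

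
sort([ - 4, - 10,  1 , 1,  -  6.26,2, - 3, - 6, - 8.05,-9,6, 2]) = [ - 10 ,-9,  -  8.05,-6.26 , - 6, - 4,-3 , 1,1, 2 , 2, 6 ] 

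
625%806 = 625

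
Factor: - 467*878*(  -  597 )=244785522= 2^1*3^1*199^1*439^1*467^1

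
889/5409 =889/5409= 0.16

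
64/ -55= - 64/55 = - 1.16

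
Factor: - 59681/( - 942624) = 2^( - 5 )*3^ ( - 3)*37^1*1091^( - 1)*1613^1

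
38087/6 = 6347 + 5/6=6347.83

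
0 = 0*660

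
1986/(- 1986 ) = - 1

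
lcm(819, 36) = 3276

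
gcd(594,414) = 18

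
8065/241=33 + 112/241 = 33.46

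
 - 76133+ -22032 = -98165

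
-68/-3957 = 68/3957 = 0.02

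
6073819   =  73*83203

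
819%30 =9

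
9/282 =3/94= 0.03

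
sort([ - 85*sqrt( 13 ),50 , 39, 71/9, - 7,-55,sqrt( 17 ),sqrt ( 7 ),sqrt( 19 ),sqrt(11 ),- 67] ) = [-85*sqrt ( 13),-67, - 55 , - 7,sqrt (7 ),sqrt(11),sqrt( 17 ),sqrt(19 ), 71/9,39, 50 ] 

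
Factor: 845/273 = 65/21  =  3^( - 1)*5^1*7^( - 1 )*13^1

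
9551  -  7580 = 1971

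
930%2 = 0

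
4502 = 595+3907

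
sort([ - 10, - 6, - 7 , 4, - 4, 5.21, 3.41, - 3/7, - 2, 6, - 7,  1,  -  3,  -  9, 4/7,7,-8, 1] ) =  [ - 10, - 9, - 8, - 7, - 7, - 6 , - 4,  -  3, - 2,- 3/7, 4/7, 1, 1,3.41,  4, 5.21, 6, 7]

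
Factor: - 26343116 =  - 2^2*503^1* 13093^1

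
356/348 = 89/87 = 1.02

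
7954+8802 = 16756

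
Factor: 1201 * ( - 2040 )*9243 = -2^3 * 3^3 * 5^1 * 13^1 * 17^1*79^1*1201^1=- 22645719720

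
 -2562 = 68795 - 71357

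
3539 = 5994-2455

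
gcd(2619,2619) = 2619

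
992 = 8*124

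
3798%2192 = 1606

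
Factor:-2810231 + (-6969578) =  - 13^1*752293^1   =  - 9779809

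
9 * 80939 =728451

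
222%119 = 103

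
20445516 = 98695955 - 78250439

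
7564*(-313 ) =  - 2367532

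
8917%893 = 880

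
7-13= - 6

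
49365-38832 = 10533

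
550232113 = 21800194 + 528431919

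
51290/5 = 10258 = 10258.00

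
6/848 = 3/424 = 0.01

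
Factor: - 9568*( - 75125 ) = 2^5*5^3*13^1*23^1*601^1 = 718796000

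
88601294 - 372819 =88228475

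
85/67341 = 85/67341 = 0.00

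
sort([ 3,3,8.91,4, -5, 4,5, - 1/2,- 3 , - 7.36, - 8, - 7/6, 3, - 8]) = [  -  8, - 8,  -  7.36, - 5, - 3, -7/6,- 1/2,3,3,  3, 4, 4,5,  8.91]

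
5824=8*728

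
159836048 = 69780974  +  90055074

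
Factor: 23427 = 3^2*19^1*137^1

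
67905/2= 67905/2 = 33952.50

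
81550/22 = 3706 + 9/11  =  3706.82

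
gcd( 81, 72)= 9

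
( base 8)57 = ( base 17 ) 2d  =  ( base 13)38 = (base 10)47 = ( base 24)1n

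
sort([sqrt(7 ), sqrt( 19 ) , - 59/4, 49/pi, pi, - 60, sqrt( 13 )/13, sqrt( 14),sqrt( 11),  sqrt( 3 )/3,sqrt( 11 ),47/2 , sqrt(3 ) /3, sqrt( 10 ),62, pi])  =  [ - 60, - 59/4, sqrt( 13 ) /13, sqrt( 3 ) /3, sqrt(3 )/3, sqrt( 7),pi,pi,  sqrt ( 10),  sqrt( 11 ), sqrt( 11 ), sqrt (14), sqrt( 19),49/pi, 47/2, 62] 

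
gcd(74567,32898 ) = 1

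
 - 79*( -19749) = 1560171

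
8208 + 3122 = 11330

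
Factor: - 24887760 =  - 2^4*3^1*5^1*  103699^1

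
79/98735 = 79/98735 = 0.00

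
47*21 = 987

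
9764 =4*2441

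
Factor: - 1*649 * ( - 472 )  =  306328 = 2^3*11^1*59^2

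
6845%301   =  223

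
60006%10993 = 5041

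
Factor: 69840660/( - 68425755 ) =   -  4656044/4561717 =-2^2*59^1*109^1*181^1*293^( - 1)*15569^( - 1)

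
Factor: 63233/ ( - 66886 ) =-2^ ( -1)*37^1*53^ (- 1 )*631^ ( - 1)*1709^1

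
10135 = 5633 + 4502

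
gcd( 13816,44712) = 8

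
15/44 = 15/44 = 0.34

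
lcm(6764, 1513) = 114988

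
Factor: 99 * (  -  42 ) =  - 2^1*3^3 * 7^1*11^1 =-4158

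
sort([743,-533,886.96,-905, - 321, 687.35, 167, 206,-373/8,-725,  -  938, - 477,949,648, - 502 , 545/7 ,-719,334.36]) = [ - 938,  -  905 , - 725,-719,-533,  -  502,-477, - 321, - 373/8, 545/7, 167, 206,  334.36, 648,687.35, 743, 886.96 , 949] 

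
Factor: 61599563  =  47^1*1310629^1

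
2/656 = 1/328 = 0.00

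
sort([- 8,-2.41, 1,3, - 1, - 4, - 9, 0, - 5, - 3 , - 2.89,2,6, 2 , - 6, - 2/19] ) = [- 9, - 8,  -  6, - 5, -4,-3, - 2.89,  -  2.41, - 1, - 2/19, 0, 1, 2, 2, 3 , 6]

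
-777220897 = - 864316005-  - 87095108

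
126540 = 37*3420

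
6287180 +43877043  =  50164223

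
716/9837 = 716/9837 = 0.07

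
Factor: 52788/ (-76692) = -53/77 = - 7^( - 1 )*11^( - 1)*53^1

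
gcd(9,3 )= 3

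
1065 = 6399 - 5334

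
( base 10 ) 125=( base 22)5F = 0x7D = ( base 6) 325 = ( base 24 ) 55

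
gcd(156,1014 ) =78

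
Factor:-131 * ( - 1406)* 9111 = 1678118646 = 2^1 * 3^1 * 19^1*37^1*131^1*3037^1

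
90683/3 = 30227 + 2/3 = 30227.67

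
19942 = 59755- 39813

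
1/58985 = 1/58985 = 0.00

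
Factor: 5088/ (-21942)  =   - 16/69 = - 2^4*3^( - 1) * 23^( - 1)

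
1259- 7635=  -  6376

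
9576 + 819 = 10395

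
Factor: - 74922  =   - 2^1*3^1*12487^1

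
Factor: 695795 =5^1*31^1 * 67^2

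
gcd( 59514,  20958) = 42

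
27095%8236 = 2387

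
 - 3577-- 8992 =5415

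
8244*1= 8244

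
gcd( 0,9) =9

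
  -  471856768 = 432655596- 904512364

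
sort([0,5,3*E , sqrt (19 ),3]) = [0, 3, sqrt( 19 ),  5, 3*E ] 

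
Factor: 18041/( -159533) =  -11^(-1 )*14503^ ( - 1)*18041^1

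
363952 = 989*368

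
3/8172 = 1/2724 = 0.00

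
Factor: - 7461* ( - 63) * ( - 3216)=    - 2^4*3^5 *7^1*67^1 * 829^1= - 1511658288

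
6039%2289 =1461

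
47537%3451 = 2674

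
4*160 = 640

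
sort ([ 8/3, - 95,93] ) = [ - 95,8/3,93]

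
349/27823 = 349/27823  =  0.01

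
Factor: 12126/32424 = 2^ ( - 2)*7^( - 1 )* 43^1* 47^1*193^( - 1)=2021/5404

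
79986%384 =114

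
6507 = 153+6354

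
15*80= 1200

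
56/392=1/7 = 0.14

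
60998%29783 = 1432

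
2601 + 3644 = 6245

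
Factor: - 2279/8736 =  - 2^(- 5) * 3^( - 1)*7^( - 1)*13^( - 1)*43^1 * 53^1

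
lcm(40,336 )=1680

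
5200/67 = 77 + 41/67 = 77.61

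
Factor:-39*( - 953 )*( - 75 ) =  - 2787525 = - 3^2* 5^2*13^1*953^1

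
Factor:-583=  - 11^1*53^1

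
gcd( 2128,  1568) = 112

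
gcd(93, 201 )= 3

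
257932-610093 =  - 352161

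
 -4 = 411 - 415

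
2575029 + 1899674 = 4474703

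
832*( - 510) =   -  424320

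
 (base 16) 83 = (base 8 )203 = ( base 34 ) 3T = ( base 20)6B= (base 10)131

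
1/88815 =1/88815 = 0.00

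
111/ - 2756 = -1 + 2645/2756= -0.04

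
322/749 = 46/107 = 0.43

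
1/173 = 1/173 =0.01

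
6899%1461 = 1055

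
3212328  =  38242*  84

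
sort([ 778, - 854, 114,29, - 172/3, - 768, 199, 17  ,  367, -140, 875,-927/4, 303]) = [ - 854, - 768,-927/4,  -  140, - 172/3, 17 , 29, 114, 199, 303,  367, 778, 875]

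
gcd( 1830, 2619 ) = 3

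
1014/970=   507/485 = 1.05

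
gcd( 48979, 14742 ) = 7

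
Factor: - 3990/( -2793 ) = 10/7 = 2^1*5^1*7^( - 1) 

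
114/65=114/65 = 1.75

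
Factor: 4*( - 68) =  - 272 = - 2^4*17^1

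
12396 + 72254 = 84650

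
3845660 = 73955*52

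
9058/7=1294 = 1294.00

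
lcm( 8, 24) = 24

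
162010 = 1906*85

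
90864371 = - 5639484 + 96503855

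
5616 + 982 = 6598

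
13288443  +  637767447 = 651055890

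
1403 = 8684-7281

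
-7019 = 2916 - 9935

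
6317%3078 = 161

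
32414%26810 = 5604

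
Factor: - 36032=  - 2^6*563^1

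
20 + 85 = 105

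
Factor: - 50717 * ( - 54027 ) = 3^4*23^1*29^1 *41^1*1237^1  =  2740087359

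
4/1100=1/275 = 0.00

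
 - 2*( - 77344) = 154688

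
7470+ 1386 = 8856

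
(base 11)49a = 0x251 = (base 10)593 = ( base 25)ni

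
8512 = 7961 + 551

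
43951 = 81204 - 37253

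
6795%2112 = 459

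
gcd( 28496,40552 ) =1096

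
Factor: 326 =2^1*163^1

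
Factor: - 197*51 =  - 3^1 * 17^1*197^1 =- 10047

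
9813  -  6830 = 2983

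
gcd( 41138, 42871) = 1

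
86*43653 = 3754158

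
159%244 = 159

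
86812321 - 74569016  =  12243305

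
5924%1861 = 341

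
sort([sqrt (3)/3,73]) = [ sqrt ( 3 )/3,73]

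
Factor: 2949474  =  2^1* 3^1*11^1 *23^1*29^1*67^1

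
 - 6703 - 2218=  - 8921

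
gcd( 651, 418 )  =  1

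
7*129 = 903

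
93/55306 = 93/55306 = 0.00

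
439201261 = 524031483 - 84830222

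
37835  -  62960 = -25125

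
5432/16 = 679/2   =  339.50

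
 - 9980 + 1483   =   - 8497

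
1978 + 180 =2158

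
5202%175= 127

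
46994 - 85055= - 38061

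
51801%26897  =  24904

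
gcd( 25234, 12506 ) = 74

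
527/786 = 527/786  =  0.67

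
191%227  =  191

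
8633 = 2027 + 6606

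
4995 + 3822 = 8817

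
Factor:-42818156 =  - 2^2*10704539^1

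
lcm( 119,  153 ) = 1071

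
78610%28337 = 21936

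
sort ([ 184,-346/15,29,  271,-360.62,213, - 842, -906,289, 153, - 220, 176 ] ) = [ - 906,  -  842, - 360.62, - 220, - 346/15, 29,  153,176,184 , 213,271,289 ]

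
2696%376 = 64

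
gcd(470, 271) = 1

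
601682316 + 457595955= 1059278271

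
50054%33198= 16856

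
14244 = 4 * 3561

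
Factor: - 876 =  - 2^2*3^1 * 73^1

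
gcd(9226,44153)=659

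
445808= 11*40528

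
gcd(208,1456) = 208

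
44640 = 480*93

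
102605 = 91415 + 11190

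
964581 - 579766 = 384815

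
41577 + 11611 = 53188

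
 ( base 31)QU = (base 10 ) 836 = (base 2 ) 1101000100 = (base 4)31010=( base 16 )344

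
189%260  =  189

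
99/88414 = 99/88414 =0.00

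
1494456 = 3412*438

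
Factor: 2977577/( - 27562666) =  - 2^ (-1) * 569^1*953^( - 1)*5233^1 * 14461^(-1)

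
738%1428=738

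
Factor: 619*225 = 139275 = 3^2 *5^2*619^1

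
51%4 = 3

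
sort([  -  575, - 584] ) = [ - 584,-575]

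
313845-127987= 185858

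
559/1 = 559 = 559.00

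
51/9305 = 51/9305 = 0.01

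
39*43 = 1677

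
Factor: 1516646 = 2^1*758323^1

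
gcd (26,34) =2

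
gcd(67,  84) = 1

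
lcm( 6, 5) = 30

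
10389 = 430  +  9959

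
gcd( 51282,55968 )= 66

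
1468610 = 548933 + 919677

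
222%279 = 222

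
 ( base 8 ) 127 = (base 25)3c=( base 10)87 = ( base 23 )3I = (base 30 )2R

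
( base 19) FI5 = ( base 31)5ur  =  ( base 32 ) 5k2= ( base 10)5762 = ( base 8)13202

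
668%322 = 24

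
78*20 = 1560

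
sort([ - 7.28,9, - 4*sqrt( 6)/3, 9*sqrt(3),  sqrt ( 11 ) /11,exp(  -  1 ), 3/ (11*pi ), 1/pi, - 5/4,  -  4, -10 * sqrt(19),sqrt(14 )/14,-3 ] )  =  [- 10* sqrt( 19 ), - 7.28,-4,-4*sqrt ( 6 ) /3,-3,-5/4, 3/( 11*pi ),sqrt(14 ) /14,sqrt ( 11 ) /11,1/pi, exp( -1), 9, 9*sqrt( 3) ] 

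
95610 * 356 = 34037160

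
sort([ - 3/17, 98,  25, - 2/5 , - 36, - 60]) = [ -60, - 36,-2/5, - 3/17, 25,98]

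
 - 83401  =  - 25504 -57897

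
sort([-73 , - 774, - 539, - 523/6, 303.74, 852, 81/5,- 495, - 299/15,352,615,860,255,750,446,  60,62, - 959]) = [ - 959, - 774,  -  539,- 495, - 523/6, - 73,-299/15,81/5, 60 , 62, 255, 303.74,352,446, 615,750, 852 , 860] 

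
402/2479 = 6/37 = 0.16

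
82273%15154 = 6503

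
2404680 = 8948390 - 6543710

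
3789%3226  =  563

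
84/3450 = 14/575  =  0.02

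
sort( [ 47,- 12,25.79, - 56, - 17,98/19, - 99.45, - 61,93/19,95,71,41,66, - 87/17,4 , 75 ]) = [ - 99.45,-61, - 56,-17, - 12, - 87/17, 4,93/19 , 98/19, 25.79,41, 47,  66, 71,75, 95]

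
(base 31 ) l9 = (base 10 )660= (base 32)KK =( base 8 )1224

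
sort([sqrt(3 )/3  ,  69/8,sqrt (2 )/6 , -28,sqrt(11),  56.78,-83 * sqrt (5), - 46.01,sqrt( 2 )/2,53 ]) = [ - 83*sqrt(5 ), - 46.01, - 28, sqrt(2 ) /6,sqrt( 3 ) /3,sqrt(2 )/2,sqrt(11 ),69/8,53,56.78]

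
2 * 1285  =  2570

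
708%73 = 51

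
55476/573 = 96 +156/191 = 96.82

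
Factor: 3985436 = 2^2*7^1*13^1*10949^1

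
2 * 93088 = 186176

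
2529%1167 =195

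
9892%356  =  280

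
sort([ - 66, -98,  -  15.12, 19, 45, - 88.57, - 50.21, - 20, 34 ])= [ - 98, - 88.57,-66, - 50.21, - 20, - 15.12,19,34, 45 ]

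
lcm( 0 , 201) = 0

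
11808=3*3936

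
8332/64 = 130 + 3/16=130.19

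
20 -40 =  - 20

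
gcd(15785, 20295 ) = 2255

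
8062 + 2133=10195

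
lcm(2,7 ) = 14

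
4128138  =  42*98289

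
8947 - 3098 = 5849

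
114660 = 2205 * 52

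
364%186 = 178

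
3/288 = 1/96 = 0.01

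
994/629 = 994/629 =1.58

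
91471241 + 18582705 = 110053946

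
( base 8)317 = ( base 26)7p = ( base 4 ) 3033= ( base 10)207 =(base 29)74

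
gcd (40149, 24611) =1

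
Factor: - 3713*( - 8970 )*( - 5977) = -2^1*3^1 * 5^1*13^1 * 23^1*43^1 * 47^1 * 79^1*139^1 = - 199067630970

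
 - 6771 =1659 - 8430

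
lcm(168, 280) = 840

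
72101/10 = 7210 + 1/10 = 7210.10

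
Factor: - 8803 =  - 8803^1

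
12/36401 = 12/36401 = 0.00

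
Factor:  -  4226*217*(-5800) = 2^4*5^2*7^1*29^1*31^1*2113^1   =  5318843600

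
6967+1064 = 8031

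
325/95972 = 325/95972 = 0.00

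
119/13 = 119/13 = 9.15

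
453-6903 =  - 6450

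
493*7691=3791663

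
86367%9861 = 7479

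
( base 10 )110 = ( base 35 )35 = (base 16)6E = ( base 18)62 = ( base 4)1232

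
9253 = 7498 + 1755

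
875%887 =875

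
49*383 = 18767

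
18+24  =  42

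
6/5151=2/1717 = 0.00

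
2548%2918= 2548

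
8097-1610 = 6487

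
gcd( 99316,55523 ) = 1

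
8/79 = 8/79  =  0.10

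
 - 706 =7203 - 7909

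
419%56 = 27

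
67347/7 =9621 =9621.00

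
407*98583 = 40123281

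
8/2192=1/274 = 0.00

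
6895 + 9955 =16850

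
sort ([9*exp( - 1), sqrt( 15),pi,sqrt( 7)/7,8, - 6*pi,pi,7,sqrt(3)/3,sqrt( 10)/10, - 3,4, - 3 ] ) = [  -  6 * pi, - 3,- 3,sqrt( 10) /10,sqrt ( 7) /7,  sqrt( 3 )/3, pi,pi,9 * exp(  -  1 ), sqrt( 15),  4,  7,8] 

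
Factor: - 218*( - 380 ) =82840 = 2^3 * 5^1 * 19^1*109^1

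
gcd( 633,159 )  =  3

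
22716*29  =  658764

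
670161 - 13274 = 656887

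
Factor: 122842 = 2^1*17^1*3613^1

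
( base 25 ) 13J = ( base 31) N6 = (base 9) 878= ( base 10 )719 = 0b1011001111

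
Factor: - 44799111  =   - 3^2*7^1*711097^1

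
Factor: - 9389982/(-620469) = 3129994/206823 = 2^1*3^( - 1)*7^1 * 71^( - 1 )*179^1*971^(-1)*1249^1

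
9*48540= 436860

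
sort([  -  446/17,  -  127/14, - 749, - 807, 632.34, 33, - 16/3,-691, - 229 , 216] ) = [- 807, - 749,-691, - 229, - 446/17, - 127/14, -16/3,33, 216,  632.34]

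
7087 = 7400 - 313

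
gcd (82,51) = 1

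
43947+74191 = 118138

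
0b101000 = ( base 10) 40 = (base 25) 1f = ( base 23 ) 1H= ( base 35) 15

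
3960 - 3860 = 100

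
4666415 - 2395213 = 2271202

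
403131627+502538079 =905669706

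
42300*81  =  3426300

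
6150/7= 6150/7 = 878.57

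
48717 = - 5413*( - 9)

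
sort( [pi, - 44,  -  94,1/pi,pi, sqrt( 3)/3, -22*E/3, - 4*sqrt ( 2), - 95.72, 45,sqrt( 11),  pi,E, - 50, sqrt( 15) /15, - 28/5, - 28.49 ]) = [- 95.72,  -  94,- 50,  -  44,  -  28.49,- 22*E/3,  -  4*sqrt(2),-28/5,sqrt( 15 )/15,1/pi,sqrt( 3 ) /3,E,pi,pi  ,  pi,sqrt( 11),45 ] 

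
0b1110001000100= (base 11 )5489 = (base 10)7236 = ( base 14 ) 28CC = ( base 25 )beb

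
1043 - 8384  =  -7341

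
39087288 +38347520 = 77434808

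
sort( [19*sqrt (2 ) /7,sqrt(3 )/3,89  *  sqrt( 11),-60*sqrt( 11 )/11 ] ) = [ - 60* sqrt( 11 )/11  ,  sqrt( 3 ) /3,19*sqrt(2 )/7, 89*sqrt( 11 )] 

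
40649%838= 425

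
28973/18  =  28973/18 = 1609.61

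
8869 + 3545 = 12414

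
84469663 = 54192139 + 30277524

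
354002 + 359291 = 713293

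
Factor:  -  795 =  - 3^1*5^1*53^1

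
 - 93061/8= - 93061/8 = - 11632.62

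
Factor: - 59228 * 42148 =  - 2^4*13^1*17^1*41^1* 67^1*257^1= -2496341744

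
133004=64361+68643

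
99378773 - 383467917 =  -284089144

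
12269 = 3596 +8673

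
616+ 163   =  779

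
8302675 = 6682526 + 1620149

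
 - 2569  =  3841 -6410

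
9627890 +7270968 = 16898858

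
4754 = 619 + 4135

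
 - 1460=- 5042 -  - 3582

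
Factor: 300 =2^2*3^1*5^2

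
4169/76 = 4169/76 = 54.86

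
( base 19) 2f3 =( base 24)1i2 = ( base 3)1101102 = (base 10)1010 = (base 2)1111110010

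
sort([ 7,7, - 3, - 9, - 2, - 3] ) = [ -9,-3, - 3, - 2,7,7]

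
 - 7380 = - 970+-6410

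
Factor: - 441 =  - 3^2*7^2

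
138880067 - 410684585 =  - 271804518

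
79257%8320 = 4377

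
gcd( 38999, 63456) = 661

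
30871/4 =30871/4 = 7717.75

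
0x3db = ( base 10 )987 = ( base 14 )507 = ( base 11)818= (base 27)19f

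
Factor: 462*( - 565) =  - 261030 =- 2^1*3^1*5^1*7^1* 11^1 * 113^1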